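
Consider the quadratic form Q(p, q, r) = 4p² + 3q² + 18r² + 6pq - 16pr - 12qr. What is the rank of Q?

3

The symmetric matrix is A = [[4, 3, -8], [3, 3, -6], [-8, -6, 18]].
An LDLᵀ factorisation of A has diagonal entries 4, 3/4, 2.
So there are 3 positive pivots.
The rank is the number of nonzero pivots: 3.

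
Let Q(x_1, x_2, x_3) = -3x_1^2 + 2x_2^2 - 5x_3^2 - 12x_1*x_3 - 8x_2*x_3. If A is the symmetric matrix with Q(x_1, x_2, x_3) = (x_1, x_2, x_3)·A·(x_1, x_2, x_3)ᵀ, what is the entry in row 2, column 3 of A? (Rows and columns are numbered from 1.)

The coefficient of x_2·x_3 in Q is -8. For a symmetric A this equals A[2,3] + A[3,2] = 2·A[2,3].
So A[2,3] = -8/2 = -4.

-4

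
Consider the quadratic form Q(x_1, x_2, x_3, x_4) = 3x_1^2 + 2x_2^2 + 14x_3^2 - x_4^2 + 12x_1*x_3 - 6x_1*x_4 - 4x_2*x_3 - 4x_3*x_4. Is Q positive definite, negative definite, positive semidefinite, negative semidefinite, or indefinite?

The symmetric matrix is A = [[3, 0, 6, -3], [0, 2, -2, 0], [6, -2, 14, -2], [-3, 0, -2, -1]].
A is congruent to a diagonal matrix with 3 positive, 1 negative and 0 zero entries, so Q is indefinite.

indefinite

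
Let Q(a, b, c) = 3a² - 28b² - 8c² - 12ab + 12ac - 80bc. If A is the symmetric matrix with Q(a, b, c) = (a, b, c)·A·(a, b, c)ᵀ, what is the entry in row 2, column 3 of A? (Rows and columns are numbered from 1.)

The coefficient of b·c in Q is -80. For a symmetric A this equals A[2,3] + A[3,2] = 2·A[2,3].
So A[2,3] = -80/2 = -40.

-40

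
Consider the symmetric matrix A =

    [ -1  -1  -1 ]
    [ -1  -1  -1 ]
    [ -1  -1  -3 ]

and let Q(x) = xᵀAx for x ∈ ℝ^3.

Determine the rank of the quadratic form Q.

2

Applying the same elementary operations to the rows and columns of A produces a congruent diagonal matrix with entries -1, 0, -2.
So there are 2 negative, 1 zero pivots.
The rank is the number of nonzero pivots: 2.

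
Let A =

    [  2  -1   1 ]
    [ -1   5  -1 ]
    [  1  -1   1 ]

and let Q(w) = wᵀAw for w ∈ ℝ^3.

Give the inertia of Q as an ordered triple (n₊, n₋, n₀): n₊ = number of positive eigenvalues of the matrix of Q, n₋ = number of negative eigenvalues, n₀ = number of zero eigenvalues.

(3, 0, 0)

An LDLᵀ factorisation of A has diagonal entries 2, 9/2, 4/9.
Counting signs: 3 positive.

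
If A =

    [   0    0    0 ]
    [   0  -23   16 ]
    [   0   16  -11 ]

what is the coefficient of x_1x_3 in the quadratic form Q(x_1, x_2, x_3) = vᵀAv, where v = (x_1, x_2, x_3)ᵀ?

The coefficient of x_1x_3 is A[1,3] + A[3,1] = 2·0 = 0.

0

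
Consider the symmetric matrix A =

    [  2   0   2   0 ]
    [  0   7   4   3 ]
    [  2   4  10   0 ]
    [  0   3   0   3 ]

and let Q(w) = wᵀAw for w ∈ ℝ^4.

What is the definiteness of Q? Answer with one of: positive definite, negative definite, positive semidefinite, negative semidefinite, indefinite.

positive definite

An LDLᵀ factorisation of A has diagonal entries 2, 7, 40/7, 6/5.
Counting signs: 4 positive.
Hence Q is positive definite.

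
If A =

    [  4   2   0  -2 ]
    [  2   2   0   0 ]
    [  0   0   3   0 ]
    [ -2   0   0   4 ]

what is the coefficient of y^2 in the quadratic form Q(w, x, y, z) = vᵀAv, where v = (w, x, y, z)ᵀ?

The coefficient of y^2 is the diagonal entry A[3,3] = 3.

3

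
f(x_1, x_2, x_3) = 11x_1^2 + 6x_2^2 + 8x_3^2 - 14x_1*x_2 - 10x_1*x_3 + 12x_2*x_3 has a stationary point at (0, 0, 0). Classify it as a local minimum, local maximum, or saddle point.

The Hessian at the origin is H = [[22, -14, -10], [-14, 12, 12], [-10, 12, 16]].
An LDLᵀ factorisation of H has diagonal entries 22, 34/11, 20/17.
That gives 3 positive pivots.
H is positive definite, so the origin is a strict local minimum.

local minimum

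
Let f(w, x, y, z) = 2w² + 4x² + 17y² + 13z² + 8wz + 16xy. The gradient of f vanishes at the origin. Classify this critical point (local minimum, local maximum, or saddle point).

The Hessian at the origin is H = [[4, 0, 0, 8], [0, 8, 16, 0], [0, 16, 34, 0], [8, 0, 0, 26]].
Row-reducing H symmetrically gives the diagonal entries 4, 8, 2, 10.
So there are 4 positive pivots.
H is positive definite, so the origin is a strict local minimum.

local minimum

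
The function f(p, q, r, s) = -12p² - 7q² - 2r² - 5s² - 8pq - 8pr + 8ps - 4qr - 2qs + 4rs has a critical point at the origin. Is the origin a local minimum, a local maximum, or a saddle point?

local maximum

The Hessian at the origin is H = [[-24, -8, -8, 8], [-8, -14, -4, -2], [-8, -4, -4, 4], [8, -2, 4, -10]].
Congruent diagonalization of H (simultaneous row and column reduction) yields pivots -24, -34/3, -20/17, -12/5.
That gives 4 negative pivots.
H is negative definite, so the origin is a strict local maximum.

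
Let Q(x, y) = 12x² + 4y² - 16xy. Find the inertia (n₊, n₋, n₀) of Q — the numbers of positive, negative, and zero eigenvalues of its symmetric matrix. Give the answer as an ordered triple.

(1, 1, 0)

The symmetric matrix is A = [[12, -8], [-8, 4]].
Congruent diagonalization of A (simultaneous row and column reduction) yields pivots 12, -4/3.
So there are 1 positive, 1 negative pivots.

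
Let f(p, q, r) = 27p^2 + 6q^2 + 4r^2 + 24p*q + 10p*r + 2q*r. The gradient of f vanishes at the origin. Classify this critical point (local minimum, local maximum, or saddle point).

The Hessian at the origin is H = [[54, 24, 10], [24, 12, 2], [10, 2, 8]].
An LDLᵀ factorisation of H has diagonal entries 54, 4/3, 5/3.
Counting signs: 3 positive.
H is positive definite, so the origin is a strict local minimum.

local minimum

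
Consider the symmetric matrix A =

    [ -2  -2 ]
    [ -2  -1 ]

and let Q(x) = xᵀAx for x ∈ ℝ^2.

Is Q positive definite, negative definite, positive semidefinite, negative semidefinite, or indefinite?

An LDLᵀ factorisation of A has diagonal entries -2, 1.
That gives 1 positive, 1 negative pivots.
Hence Q is indefinite.

indefinite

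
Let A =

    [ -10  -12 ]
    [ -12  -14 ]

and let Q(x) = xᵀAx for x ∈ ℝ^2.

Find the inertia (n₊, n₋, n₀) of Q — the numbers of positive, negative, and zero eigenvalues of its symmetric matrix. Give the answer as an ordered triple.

(1, 1, 0)

Congruent diagonalization of A (simultaneous row and column reduction) yields pivots -10, 2/5.
So there are 1 positive, 1 negative pivots.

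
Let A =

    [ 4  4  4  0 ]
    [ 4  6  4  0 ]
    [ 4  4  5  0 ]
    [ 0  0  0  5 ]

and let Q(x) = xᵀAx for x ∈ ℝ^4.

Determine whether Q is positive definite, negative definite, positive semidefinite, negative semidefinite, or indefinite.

Congruent diagonalization of A (simultaneous row and column reduction) yields pivots 4, 2, 1, 5.
So there are 4 positive pivots.
Hence Q is positive definite.

positive definite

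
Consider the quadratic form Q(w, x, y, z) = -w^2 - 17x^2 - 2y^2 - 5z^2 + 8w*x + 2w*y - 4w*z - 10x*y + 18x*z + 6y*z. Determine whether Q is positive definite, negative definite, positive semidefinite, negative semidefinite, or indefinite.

negative semidefinite

Write A = [[-1, 4, 1, -2], [4, -17, -5, 9], [1, -5, -2, 3], [-2, 9, 3, -5]].
Congruent diagonalization of A (simultaneous row and column reduction) yields pivots -1, -1, 0, 0.
So there are 2 negative, 2 zero pivots.
Hence Q is negative semidefinite.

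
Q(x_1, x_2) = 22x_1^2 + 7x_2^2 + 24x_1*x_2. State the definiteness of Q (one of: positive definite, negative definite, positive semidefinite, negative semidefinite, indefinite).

The symmetric matrix is A = [[22, 12], [12, 7]].
Symmetric row and column elimination reduces A to a congruent diagonal form with pivots 22, 5/11.
Counting signs: 2 positive.
Hence Q is positive definite.

positive definite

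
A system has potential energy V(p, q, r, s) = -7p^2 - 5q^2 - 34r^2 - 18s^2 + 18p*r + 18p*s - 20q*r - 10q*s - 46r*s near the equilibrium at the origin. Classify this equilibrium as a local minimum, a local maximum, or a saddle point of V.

local maximum

The Hessian at the origin is H = [[-14, 0, 18, 18], [0, -10, -20, -10], [18, -20, -68, -46], [18, -10, -46, -36]].
Row-reducing H symmetrically gives the diagonal entries -14, -10, -34/7, -20/17.
Counting signs: 4 negative.
H is negative definite, so the origin is a strict local maximum.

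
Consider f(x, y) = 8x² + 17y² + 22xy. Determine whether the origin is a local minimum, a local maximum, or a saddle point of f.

local minimum

The Hessian at the origin is H = [[16, 22], [22, 34]].
det H = 16·34 − (22)² = 60 > 0 and H[1,1] = 16 > 0, so H is positive definite.
Therefore the origin is a local minimum.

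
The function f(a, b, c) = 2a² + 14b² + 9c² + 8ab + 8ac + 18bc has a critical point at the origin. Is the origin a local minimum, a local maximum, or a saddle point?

The Hessian at the origin is H = [[4, 8, 8], [8, 28, 18], [8, 18, 18]].
Row-reducing H symmetrically gives the diagonal entries 4, 12, 5/3.
So there are 3 positive pivots.
H is positive definite, so the origin is a strict local minimum.

local minimum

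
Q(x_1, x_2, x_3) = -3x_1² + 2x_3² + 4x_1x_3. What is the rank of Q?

2

The symmetric matrix is A = [[-3, 0, 2], [0, 0, 0], [2, 0, 2]].
Symmetric row and column elimination reduces A to a congruent diagonal form with pivots -3, 0, 10/3.
So there are 1 positive, 1 negative, 1 zero pivots.
The rank is the number of nonzero pivots: 2.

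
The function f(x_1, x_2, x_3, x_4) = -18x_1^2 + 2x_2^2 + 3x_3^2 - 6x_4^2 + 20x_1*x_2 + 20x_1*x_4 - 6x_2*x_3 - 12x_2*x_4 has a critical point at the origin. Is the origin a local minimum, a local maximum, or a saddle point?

saddle point

The Hessian at the origin is H = [[-36, 20, 0, 20], [20, 4, -6, -12], [0, -6, 6, 0], [20, -12, 0, -12]].
An LDLᵀ factorisation of H has diagonal entries -36, 136/9, 123/34, -40/41.
Counting signs: 2 positive, 2 negative.
H is indefinite, so the origin is a saddle point.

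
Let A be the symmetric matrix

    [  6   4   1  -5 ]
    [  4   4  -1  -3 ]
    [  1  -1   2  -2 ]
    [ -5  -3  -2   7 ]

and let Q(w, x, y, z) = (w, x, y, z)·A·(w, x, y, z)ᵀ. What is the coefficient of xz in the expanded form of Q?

-6

The coefficient of xz is A[2,4] + A[4,2] = 2·(-3) = -6.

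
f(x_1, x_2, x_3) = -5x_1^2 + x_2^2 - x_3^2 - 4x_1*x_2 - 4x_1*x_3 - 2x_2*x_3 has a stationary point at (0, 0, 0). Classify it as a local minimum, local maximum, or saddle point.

saddle point

The Hessian at the origin is H = [[-10, -4, -4], [-4, 2, -2], [-4, -2, -2]].
Row-reducing H symmetrically gives the diagonal entries -10, 18/5, -4/9.
Counting signs: 1 positive, 2 negative.
H is indefinite, so the origin is a saddle point.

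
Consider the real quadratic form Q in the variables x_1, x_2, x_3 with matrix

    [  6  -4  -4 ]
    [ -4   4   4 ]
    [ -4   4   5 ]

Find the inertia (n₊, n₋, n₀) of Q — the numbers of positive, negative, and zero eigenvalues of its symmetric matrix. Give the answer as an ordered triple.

An LDLᵀ factorisation of A has diagonal entries 6, 4/3, 1.
That gives 3 positive pivots.

(3, 0, 0)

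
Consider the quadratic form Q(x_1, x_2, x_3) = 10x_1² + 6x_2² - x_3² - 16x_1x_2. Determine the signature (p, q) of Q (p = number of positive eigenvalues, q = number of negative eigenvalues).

The symmetric matrix is A = [[10, -8, 0], [-8, 6, 0], [0, 0, -1]].
Congruent diagonalization of A (simultaneous row and column reduction) yields pivots 10, -2/5, -1.
So there are 1 positive, 2 negative pivots.

(1, 2)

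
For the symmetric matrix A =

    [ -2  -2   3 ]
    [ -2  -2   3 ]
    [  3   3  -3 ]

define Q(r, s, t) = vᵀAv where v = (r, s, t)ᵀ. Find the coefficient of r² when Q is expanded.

-2

The coefficient of r² is the diagonal entry A[1,1] = -2.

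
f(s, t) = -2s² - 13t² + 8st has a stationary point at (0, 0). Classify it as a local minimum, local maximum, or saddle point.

The Hessian at the origin is H = [[-4, 8], [8, -26]].
det H = -4·-26 − (8)² = 40 > 0 and H[1,1] = -4 < 0, so H is negative definite.
Therefore the origin is a local maximum.

local maximum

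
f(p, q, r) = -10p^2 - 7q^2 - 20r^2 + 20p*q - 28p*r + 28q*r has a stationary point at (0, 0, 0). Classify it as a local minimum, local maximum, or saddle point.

The Hessian at the origin is H = [[-20, 20, -28], [20, -14, 28], [-28, 28, -40]].
Applying the same elementary operations to the rows and columns of H produces a congruent diagonal matrix with entries -20, 6, -4/5.
That gives 1 positive, 2 negative pivots.
H is indefinite, so the origin is a saddle point.

saddle point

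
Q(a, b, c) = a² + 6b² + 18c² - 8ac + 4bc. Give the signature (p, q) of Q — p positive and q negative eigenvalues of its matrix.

The symmetric matrix is A = [[1, 0, -4], [0, 6, 2], [-4, 2, 18]].
An LDLᵀ factorisation of A has diagonal entries 1, 6, 4/3.
Counting signs: 3 positive.

(3, 0)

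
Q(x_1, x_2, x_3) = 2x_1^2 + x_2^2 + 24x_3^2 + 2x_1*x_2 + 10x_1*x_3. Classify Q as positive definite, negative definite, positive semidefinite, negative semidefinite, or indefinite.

Write A = [[2, 1, 5], [1, 1, 0], [5, 0, 24]].
Congruent diagonalization of A (simultaneous row and column reduction) yields pivots 2, 1/2, -1.
Counting signs: 2 positive, 1 negative.
Hence Q is indefinite.

indefinite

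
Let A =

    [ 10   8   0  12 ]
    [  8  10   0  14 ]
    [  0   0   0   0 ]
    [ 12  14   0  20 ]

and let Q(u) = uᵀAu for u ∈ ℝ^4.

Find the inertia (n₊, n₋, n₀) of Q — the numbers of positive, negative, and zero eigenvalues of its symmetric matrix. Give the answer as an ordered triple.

(3, 0, 1)

Congruent diagonalization of A (simultaneous row and column reduction) yields pivots 10, 18/5, 0, 2/9.
That gives 3 positive, 1 zero pivots.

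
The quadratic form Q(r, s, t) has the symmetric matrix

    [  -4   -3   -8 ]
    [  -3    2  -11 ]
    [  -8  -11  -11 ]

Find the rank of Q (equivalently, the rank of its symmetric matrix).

Symmetric row and column elimination reduces A to a congruent diagonal form with pivots -4, 17/4, -15/17.
That gives 1 positive, 2 negative pivots.
The rank is the number of nonzero pivots: 3.

3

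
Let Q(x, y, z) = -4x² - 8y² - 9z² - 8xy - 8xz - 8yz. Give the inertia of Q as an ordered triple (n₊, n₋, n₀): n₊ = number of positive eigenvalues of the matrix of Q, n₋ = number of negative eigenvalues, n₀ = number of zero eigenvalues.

The symmetric matrix is A = [[-4, -4, -4], [-4, -8, -4], [-4, -4, -9]].
Applying the same elementary operations to the rows and columns of A produces a congruent diagonal matrix with entries -4, -4, -5.
Counting signs: 3 negative.

(0, 3, 0)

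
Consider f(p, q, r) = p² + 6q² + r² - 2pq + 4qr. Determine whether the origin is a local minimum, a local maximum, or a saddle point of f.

local minimum

The Hessian at the origin is H = [[2, -2, 0], [-2, 12, 4], [0, 4, 2]].
Applying the same elementary operations to the rows and columns of H produces a congruent diagonal matrix with entries 2, 10, 2/5.
So there are 3 positive pivots.
H is positive definite, so the origin is a strict local minimum.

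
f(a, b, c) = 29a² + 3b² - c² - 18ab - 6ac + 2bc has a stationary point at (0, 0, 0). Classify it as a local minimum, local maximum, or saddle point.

saddle point

The Hessian at the origin is H = [[58, -18, -6], [-18, 6, 2], [-6, 2, -2]].
Symmetric row and column elimination reduces H to a congruent diagonal form with pivots 58, 12/29, -8/3.
Counting signs: 2 positive, 1 negative.
H is indefinite, so the origin is a saddle point.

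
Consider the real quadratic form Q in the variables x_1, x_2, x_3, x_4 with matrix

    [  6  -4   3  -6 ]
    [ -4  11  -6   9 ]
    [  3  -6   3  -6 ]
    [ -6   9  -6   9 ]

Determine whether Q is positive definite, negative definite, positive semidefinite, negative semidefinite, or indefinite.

indefinite

Congruent diagonalization of A (simultaneous row and column reduction) yields pivots 6, 25/3, -21/50, 6/7.
So there are 3 positive, 1 negative pivots.
Hence Q is indefinite.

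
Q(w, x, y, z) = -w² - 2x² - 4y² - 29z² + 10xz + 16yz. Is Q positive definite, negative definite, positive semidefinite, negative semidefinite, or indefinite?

The symmetric matrix of Q is A = [[-1, 0, 0, 0], [0, -2, 0, 5], [0, 0, -4, 8], [0, 5, 8, -29]].
Leading principal minors: Δ_1 = -1, Δ_2 = 2, Δ_3 = -8, Δ_4 = 4.
The signs alternate starting with Δ_1 < 0, so by Sylvester's criterion Q is negative definite.

negative definite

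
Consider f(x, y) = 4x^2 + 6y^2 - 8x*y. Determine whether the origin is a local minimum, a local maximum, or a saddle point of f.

local minimum

The Hessian at the origin is H = [[8, -8], [-8, 12]].
det H = 8·12 − (-8)² = 32 > 0 and H[1,1] = 8 > 0, so H is positive definite.
Therefore the origin is a local minimum.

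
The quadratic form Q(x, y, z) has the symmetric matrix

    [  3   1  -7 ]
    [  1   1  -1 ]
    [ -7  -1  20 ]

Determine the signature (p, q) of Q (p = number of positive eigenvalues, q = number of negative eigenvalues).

(3, 0)

Congruent diagonalization of A (simultaneous row and column reduction) yields pivots 3, 2/3, 1.
Counting signs: 3 positive.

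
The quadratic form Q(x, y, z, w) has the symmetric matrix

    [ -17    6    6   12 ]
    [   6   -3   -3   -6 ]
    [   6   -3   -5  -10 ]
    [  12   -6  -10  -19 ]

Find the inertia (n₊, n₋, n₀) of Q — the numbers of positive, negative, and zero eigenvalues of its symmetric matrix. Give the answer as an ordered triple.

Symmetric row and column elimination reduces A to a congruent diagonal form with pivots -17, -15/17, -2, 1.
Counting signs: 1 positive, 3 negative.

(1, 3, 0)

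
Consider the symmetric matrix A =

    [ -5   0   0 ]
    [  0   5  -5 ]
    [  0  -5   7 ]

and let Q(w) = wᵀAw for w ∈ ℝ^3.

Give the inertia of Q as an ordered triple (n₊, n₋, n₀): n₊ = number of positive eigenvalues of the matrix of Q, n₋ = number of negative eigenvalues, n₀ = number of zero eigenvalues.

(2, 1, 0)

Symmetric row and column elimination reduces A to a congruent diagonal form with pivots -5, 5, 2.
Counting signs: 2 positive, 1 negative.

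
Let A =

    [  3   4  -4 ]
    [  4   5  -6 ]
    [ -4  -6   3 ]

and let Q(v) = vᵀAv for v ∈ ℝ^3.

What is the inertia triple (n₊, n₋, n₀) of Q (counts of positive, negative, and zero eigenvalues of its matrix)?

(1, 2, 0)

Row-reducing A symmetrically gives the diagonal entries 3, -1/3, -1.
So there are 1 positive, 2 negative pivots.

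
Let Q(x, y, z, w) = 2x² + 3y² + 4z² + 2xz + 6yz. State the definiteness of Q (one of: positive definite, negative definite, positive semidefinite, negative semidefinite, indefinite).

The associated matrix is A = [[2, 0, 1, 0], [0, 3, 3, 0], [1, 3, 4, 0], [0, 0, 0, 0]].
Row-reducing A symmetrically gives the diagonal entries 2, 3, 1/2, 0.
That gives 3 positive, 1 zero pivots.
Hence Q is positive semidefinite.

positive semidefinite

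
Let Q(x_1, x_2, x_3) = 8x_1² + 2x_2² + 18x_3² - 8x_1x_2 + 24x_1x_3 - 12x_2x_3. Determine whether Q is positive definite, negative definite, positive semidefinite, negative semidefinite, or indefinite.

positive semidefinite

The symmetric matrix is A = [[8, -4, 12], [-4, 2, -6], [12, -6, 18]].
Row-reducing A symmetrically gives the diagonal entries 8, 0, 0.
Counting signs: 1 positive, 2 zero.
Hence Q is positive semidefinite.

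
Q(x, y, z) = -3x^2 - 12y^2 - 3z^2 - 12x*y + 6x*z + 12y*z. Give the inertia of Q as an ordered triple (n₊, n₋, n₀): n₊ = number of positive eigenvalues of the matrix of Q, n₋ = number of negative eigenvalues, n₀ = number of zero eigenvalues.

(0, 1, 2)

The symmetric matrix is A = [[-3, -6, 3], [-6, -12, 6], [3, 6, -3]].
Applying the same elementary operations to the rows and columns of A produces a congruent diagonal matrix with entries -3, 0, 0.
Counting signs: 1 negative, 2 zero.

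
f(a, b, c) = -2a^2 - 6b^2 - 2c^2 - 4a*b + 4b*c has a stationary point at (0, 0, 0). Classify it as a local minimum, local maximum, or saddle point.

The Hessian at the origin is H = [[-4, -4, 0], [-4, -12, 4], [0, 4, -4]].
Row-reducing H symmetrically gives the diagonal entries -4, -8, -2.
That gives 3 negative pivots.
H is negative definite, so the origin is a strict local maximum.

local maximum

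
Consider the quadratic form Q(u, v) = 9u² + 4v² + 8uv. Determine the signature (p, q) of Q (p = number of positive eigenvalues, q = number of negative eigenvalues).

(2, 0)

The symmetric matrix is A = [[9, 4], [4, 4]].
Congruent diagonalization of A (simultaneous row and column reduction) yields pivots 9, 20/9.
Counting signs: 2 positive.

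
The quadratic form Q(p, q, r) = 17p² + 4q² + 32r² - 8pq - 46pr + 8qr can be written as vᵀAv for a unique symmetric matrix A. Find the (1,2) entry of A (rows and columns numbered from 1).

-4

The coefficient of p·q in Q is -8. For a symmetric A this equals A[1,2] + A[2,1] = 2·A[1,2].
So A[1,2] = -8/2 = -4.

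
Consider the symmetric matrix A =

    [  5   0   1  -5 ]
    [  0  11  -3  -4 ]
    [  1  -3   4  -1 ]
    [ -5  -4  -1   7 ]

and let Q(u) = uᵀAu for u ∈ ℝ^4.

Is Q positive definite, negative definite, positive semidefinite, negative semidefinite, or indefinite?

Leading principal minors: Δ_1 = 5, Δ_2 = 55, Δ_3 = 164, Δ_4 = 24.
All leading principal minors are positive, so by Sylvester's criterion Q is positive definite.

positive definite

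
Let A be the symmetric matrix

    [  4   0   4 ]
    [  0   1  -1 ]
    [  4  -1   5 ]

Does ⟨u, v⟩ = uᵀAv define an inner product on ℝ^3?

no

Applying the same elementary operations to the rows and columns of A produces a congruent diagonal matrix with entries 4, 1, 0.
Counting signs: 2 positive, 1 zero.
Hence Q is positive semidefinite.
⟨·,·⟩ is an inner product exactly when A is positive definite.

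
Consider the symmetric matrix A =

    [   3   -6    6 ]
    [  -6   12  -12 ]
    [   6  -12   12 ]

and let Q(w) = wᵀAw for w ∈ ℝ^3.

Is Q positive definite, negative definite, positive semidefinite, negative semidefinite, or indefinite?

positive semidefinite

Congruent diagonalization of A (simultaneous row and column reduction) yields pivots 3, 0, 0.
That gives 1 positive, 2 zero pivots.
Hence Q is positive semidefinite.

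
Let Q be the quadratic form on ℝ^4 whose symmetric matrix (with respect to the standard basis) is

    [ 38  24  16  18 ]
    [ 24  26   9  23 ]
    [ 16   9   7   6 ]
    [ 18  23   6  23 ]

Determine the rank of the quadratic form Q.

4

Symmetric row and column elimination reduces A to a congruent diagonal form with pivots 38, 206/19, 31/206, 30/31.
So there are 4 positive pivots.
The rank is the number of nonzero pivots: 4.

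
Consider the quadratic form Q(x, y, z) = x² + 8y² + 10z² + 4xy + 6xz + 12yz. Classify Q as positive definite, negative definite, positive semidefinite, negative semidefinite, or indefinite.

positive definite

The associated matrix is A = [[1, 2, 3], [2, 8, 6], [3, 6, 10]].
Congruent diagonalization of A (simultaneous row and column reduction) yields pivots 1, 4, 1.
That gives 3 positive pivots.
Hence Q is positive definite.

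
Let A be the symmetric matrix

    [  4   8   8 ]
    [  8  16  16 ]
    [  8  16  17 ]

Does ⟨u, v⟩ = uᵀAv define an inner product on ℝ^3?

Applying the same elementary operations to the rows and columns of A produces a congruent diagonal matrix with entries 4, 0, 1.
Counting signs: 2 positive, 1 zero.
Hence Q is positive semidefinite.
⟨·,·⟩ is an inner product exactly when A is positive definite.

no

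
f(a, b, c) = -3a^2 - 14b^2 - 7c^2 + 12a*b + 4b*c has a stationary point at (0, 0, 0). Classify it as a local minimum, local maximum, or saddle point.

local maximum

The Hessian at the origin is H = [[-6, 12, 0], [12, -28, 4], [0, 4, -14]].
Symmetric row and column elimination reduces H to a congruent diagonal form with pivots -6, -4, -10.
That gives 3 negative pivots.
H is negative definite, so the origin is a strict local maximum.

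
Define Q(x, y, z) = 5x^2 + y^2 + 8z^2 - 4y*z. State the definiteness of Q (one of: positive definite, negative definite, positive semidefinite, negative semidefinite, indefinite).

The symmetric matrix of Q is A = [[5, 0, 0], [0, 1, -2], [0, -2, 8]].
Leading principal minors: Δ_1 = 5, Δ_2 = 5, Δ_3 = 20.
All leading principal minors are positive, so by Sylvester's criterion Q is positive definite.

positive definite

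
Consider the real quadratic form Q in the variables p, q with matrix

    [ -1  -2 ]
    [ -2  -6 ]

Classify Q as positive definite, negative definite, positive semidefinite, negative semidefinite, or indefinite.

negative definite

Symmetric row and column elimination reduces A to a congruent diagonal form with pivots -1, -2.
Counting signs: 2 negative.
Hence Q is negative definite.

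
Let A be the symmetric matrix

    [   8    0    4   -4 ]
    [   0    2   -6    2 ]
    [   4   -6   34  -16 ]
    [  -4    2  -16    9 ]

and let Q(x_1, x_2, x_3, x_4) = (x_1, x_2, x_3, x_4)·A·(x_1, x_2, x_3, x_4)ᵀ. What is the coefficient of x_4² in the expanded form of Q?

9

The coefficient of x_4² is the diagonal entry A[4,4] = 9.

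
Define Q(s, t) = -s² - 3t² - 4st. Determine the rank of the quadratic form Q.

2

Write A = [[-1, -2], [-2, -3]].
Row-reducing A symmetrically gives the diagonal entries -1, 1.
That gives 1 positive, 1 negative pivots.
The rank is the number of nonzero pivots: 2.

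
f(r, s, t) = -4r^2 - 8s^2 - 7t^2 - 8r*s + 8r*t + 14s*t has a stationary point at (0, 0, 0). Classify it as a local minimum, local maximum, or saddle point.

local maximum

The Hessian at the origin is H = [[-8, -8, 8], [-8, -16, 14], [8, 14, -14]].
Row-reducing H symmetrically gives the diagonal entries -8, -8, -3/2.
So there are 3 negative pivots.
H is negative definite, so the origin is a strict local maximum.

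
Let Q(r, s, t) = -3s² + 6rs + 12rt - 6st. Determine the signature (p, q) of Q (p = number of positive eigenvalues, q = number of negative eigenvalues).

(1, 1)

The symmetric matrix is A = [[0, 3, 6], [3, -3, -3], [6, -3, 0]].
By Sylvester's law of inertia any congruent diagonalization of A has 1 positive, 1 negative and 1 zero entries.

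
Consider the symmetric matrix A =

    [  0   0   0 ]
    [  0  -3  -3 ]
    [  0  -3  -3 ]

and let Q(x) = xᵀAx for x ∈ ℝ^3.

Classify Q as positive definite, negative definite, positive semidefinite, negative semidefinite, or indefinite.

negative semidefinite

Row-reducing A symmetrically gives the diagonal entries 0, -3, 0.
So there are 1 negative, 2 zero pivots.
Hence Q is negative semidefinite.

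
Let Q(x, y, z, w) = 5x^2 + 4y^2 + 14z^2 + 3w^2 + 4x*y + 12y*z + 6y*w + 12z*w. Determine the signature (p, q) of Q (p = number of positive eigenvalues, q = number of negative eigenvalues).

(4, 0)

The symmetric matrix is A = [[5, 2, 0, 0], [2, 4, 6, 3], [0, 6, 14, 6], [0, 3, 6, 3]].
Row-reducing A symmetrically gives the diagonal entries 5, 16/5, 11/4, 3/22.
That gives 4 positive pivots.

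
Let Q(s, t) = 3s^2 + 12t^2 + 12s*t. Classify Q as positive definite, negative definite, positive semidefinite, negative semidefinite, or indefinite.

positive semidefinite

The symmetric matrix of Q is [[3, 6], [6, 12]].
For the 2×2 matrix [[3, 6], [6, 12]]: det = 3·12 − (6)² = 0, trace = 15.
det = 0 so one eigenvalue is zero; the form is semidefinite with the sign of the trace.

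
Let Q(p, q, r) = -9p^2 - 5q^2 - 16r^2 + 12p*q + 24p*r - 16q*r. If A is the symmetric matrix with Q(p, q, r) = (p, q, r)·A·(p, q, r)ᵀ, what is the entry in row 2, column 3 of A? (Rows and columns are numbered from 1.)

-8

The coefficient of q·r in Q is -16. For a symmetric A this equals A[2,3] + A[3,2] = 2·A[2,3].
So A[2,3] = -16/2 = -8.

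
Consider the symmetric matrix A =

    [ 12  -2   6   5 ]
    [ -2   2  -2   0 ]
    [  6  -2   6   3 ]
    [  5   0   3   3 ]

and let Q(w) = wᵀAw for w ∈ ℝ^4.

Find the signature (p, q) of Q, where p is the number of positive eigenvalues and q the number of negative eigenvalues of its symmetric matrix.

Congruent diagonalization of A (simultaneous row and column reduction) yields pivots 12, 5/3, 12/5, 1/12.
So there are 4 positive pivots.

(4, 0)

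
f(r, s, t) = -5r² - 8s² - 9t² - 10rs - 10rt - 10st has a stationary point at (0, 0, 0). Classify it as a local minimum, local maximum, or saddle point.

local maximum

The Hessian at the origin is H = [[-10, -10, -10], [-10, -16, -10], [-10, -10, -18]].
An LDLᵀ factorisation of H has diagonal entries -10, -6, -8.
That gives 3 negative pivots.
H is negative definite, so the origin is a strict local maximum.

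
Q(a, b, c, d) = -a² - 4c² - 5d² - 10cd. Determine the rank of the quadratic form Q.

3

The symmetric matrix is A = [[-1, 0, 0, 0], [0, 0, 0, 0], [0, 0, -4, -5], [0, 0, -5, -5]].
Applying the same elementary operations to the rows and columns of A produces a congruent diagonal matrix with entries -1, 0, -4, 5/4.
Counting signs: 1 positive, 2 negative, 1 zero.
The rank is the number of nonzero pivots: 3.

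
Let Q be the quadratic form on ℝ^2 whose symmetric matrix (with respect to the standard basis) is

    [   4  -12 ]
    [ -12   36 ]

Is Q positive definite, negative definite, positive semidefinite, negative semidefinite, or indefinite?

positive semidefinite

For the 2×2 matrix [[4, -12], [-12, 36]]: det = 4·36 − (-12)² = 0, trace = 40.
det = 0 so one eigenvalue is zero; the form is semidefinite with the sign of the trace.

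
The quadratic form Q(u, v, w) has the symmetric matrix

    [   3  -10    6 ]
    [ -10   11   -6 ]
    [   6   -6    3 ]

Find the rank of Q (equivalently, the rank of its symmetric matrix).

3

Congruent diagonalization of A (simultaneous row and column reduction) yields pivots 3, -67/3, -15/67.
Counting signs: 1 positive, 2 negative.
The rank is the number of nonzero pivots: 3.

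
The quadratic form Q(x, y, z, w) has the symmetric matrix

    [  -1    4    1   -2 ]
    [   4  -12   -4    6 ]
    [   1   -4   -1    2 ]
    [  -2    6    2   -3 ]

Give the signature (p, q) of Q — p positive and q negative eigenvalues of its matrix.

Applying the same elementary operations to the rows and columns of A produces a congruent diagonal matrix with entries -1, 4, 0, 0.
So there are 1 positive, 1 negative, 2 zero pivots.

(1, 1)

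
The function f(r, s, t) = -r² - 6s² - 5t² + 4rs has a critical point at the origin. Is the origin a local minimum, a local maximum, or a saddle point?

The Hessian at the origin is H = [[-2, 4, 0], [4, -12, 0], [0, 0, -10]].
Congruent diagonalization of H (simultaneous row and column reduction) yields pivots -2, -4, -10.
So there are 3 negative pivots.
H is negative definite, so the origin is a strict local maximum.

local maximum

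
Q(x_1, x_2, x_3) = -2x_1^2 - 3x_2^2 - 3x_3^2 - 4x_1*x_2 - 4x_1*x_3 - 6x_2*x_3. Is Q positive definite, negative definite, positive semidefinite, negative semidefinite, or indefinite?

negative semidefinite

The symmetric matrix is A = [[-2, -2, -2], [-2, -3, -3], [-2, -3, -3]].
Symmetric row and column elimination reduces A to a congruent diagonal form with pivots -2, -1, 0.
Counting signs: 2 negative, 1 zero.
Hence Q is negative semidefinite.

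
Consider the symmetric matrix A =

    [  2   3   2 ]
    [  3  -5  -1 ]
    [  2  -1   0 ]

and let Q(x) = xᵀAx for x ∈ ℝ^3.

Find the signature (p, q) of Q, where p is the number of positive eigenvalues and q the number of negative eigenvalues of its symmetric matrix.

Applying the same elementary operations to the rows and columns of A produces a congruent diagonal matrix with entries 2, -19/2, -6/19.
So there are 1 positive, 2 negative pivots.

(1, 2)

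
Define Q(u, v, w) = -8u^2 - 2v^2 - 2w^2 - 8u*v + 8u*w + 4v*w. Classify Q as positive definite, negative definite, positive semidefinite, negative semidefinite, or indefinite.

negative semidefinite

The associated matrix is A = [[-8, -4, 4], [-4, -2, 2], [4, 2, -2]].
Congruent diagonalization of A (simultaneous row and column reduction) yields pivots -8, 0, 0.
That gives 1 negative, 2 zero pivots.
Hence Q is negative semidefinite.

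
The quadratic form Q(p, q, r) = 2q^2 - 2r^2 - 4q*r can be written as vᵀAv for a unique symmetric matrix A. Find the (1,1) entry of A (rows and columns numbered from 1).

The coefficient of p^2 in Q is 0, and that is exactly A[1,1].

0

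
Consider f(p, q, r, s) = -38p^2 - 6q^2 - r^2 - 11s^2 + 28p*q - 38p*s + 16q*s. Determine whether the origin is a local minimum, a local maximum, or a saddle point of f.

The Hessian at the origin is H = [[-76, 28, 0, -38], [28, -12, 0, 16], [0, 0, -2, 0], [-38, 16, 0, -22]].
Symmetric row and column elimination reduces H to a congruent diagonal form with pivots -76, -32/19, -2, -5/8.
So there are 4 negative pivots.
H is negative definite, so the origin is a strict local maximum.

local maximum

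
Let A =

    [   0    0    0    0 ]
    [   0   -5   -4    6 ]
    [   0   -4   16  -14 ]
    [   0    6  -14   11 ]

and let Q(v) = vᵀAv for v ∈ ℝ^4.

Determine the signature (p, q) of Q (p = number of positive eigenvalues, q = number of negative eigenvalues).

(1, 2)

Symmetric row and column elimination reduces A to a congruent diagonal form with pivots 0, -5, 96/5, -5/24.
That gives 1 positive, 2 negative, 1 zero pivots.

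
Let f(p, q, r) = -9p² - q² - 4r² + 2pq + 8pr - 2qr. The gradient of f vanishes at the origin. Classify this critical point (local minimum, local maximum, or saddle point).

local maximum

The Hessian at the origin is H = [[-18, 2, 8], [2, -2, -2], [8, -2, -8]].
Congruent diagonalization of H (simultaneous row and column reduction) yields pivots -18, -16/9, -15/4.
So there are 3 negative pivots.
H is negative definite, so the origin is a strict local maximum.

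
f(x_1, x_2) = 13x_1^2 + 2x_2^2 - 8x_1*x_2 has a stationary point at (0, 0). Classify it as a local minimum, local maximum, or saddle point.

local minimum

The Hessian at the origin is H = [[26, -8], [-8, 4]].
det H = 26·4 − (-8)² = 40 > 0 and H[1,1] = 26 > 0, so H is positive definite.
Therefore the origin is a local minimum.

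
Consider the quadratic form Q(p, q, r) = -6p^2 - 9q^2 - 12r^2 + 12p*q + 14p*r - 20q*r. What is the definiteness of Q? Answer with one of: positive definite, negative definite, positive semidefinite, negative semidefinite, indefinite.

negative definite

The symmetric matrix is A = [[-6, 6, 7], [6, -9, -10], [7, -10, -12]].
Congruent diagonalization of A (simultaneous row and column reduction) yields pivots -6, -3, -5/6.
Counting signs: 3 negative.
Hence Q is negative definite.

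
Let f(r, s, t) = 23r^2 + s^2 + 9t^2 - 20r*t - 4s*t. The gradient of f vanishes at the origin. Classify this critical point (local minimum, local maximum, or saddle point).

local minimum

The Hessian at the origin is H = [[46, 0, -20], [0, 2, -4], [-20, -4, 18]].
An LDLᵀ factorisation of H has diagonal entries 46, 2, 30/23.
So there are 3 positive pivots.
H is positive definite, so the origin is a strict local minimum.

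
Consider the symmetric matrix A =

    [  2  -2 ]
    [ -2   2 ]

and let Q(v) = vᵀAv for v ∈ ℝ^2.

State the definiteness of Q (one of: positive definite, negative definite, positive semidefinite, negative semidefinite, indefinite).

positive semidefinite

Symmetric row and column elimination reduces A to a congruent diagonal form with pivots 2, 0.
So there are 1 positive, 1 zero pivots.
Hence Q is positive semidefinite.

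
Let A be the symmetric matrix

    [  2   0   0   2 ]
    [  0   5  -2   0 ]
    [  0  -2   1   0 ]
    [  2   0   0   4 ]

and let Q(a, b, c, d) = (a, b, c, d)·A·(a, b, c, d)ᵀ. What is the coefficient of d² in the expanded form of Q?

The coefficient of d² is the diagonal entry A[4,4] = 4.

4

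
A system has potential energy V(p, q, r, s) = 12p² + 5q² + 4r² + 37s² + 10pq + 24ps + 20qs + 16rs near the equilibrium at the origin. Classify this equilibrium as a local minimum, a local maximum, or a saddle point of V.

The Hessian at the origin is H = [[24, 10, 0, 24], [10, 10, 0, 20], [0, 0, 8, 16], [24, 20, 16, 74]].
Congruent diagonalization of H (simultaneous row and column reduction) yields pivots 24, 35/6, 8, 6/7.
That gives 4 positive pivots.
H is positive definite, so the origin is a strict local minimum.

local minimum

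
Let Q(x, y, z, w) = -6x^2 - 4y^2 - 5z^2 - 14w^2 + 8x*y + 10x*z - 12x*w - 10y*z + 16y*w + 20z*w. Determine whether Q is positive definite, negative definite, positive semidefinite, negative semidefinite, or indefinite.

indefinite

The associated matrix is A = [[-6, 4, 5, -6], [4, -4, -5, 8], [5, -5, -5, 10], [-6, 8, 10, -14]].
Applying the same elementary operations to the rows and columns of A produces a congruent diagonal matrix with entries -6, -4/3, 5/4, 4.
Counting signs: 2 positive, 2 negative.
Hence Q is indefinite.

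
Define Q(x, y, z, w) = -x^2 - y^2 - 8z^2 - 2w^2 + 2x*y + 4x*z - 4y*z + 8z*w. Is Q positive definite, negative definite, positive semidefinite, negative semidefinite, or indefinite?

indefinite

The symmetric matrix is A = [[-1, 1, 2, 0], [1, -1, -2, 0], [2, -2, -8, 4], [0, 0, 4, -2]].
Symmetric row and column elimination reduces A to a congruent diagonal form with pivots -1, 0, -4, 2.
That gives 1 positive, 2 negative, 1 zero pivots.
Hence Q is indefinite.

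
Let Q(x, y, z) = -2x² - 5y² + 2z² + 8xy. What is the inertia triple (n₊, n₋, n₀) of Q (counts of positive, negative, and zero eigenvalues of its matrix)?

(2, 1, 0)

The associated matrix is A = [[-2, 4, 0], [4, -5, 0], [0, 0, 2]].
An LDLᵀ factorisation of A has diagonal entries -2, 3, 2.
Counting signs: 2 positive, 1 negative.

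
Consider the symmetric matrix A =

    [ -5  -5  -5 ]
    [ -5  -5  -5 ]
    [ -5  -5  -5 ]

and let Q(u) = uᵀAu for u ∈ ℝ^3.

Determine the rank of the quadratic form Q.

1

Congruent diagonalization of A (simultaneous row and column reduction) yields pivots -5, 0, 0.
That gives 1 negative, 2 zero pivots.
The rank is the number of nonzero pivots: 1.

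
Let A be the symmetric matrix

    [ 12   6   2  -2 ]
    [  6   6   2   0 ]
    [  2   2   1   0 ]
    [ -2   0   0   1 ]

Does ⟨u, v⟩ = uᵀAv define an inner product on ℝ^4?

Leading principal minors: Δ_1 = 12, Δ_2 = 36, Δ_3 = 12, Δ_4 = 4.
All leading principal minors are positive, so by Sylvester's criterion Q is positive definite.
⟨·,·⟩ is an inner product exactly when A is positive definite.

yes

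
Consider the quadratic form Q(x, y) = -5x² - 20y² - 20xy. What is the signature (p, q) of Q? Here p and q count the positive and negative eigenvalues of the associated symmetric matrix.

(0, 1)

The associated matrix is A = [[-5, -10], [-10, -20]].
Congruent diagonalization of A (simultaneous row and column reduction) yields pivots -5, 0.
That gives 1 negative, 1 zero pivots.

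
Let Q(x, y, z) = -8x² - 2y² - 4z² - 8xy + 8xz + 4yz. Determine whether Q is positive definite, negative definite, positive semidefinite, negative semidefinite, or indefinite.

negative semidefinite

Write A = [[-8, -4, 4], [-4, -2, 2], [4, 2, -4]].
Symmetric row and column elimination reduces A to a congruent diagonal form with pivots -8, 0, -2.
Counting signs: 2 negative, 1 zero.
Hence Q is negative semidefinite.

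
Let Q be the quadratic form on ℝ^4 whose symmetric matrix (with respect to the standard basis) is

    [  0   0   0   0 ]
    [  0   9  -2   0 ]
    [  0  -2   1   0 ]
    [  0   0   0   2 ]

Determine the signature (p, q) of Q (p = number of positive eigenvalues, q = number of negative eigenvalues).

Row-reducing A symmetrically gives the diagonal entries 0, 9, 5/9, 2.
That gives 3 positive, 1 zero pivots.

(3, 0)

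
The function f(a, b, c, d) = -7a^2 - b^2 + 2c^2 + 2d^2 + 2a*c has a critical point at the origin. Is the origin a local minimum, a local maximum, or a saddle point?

saddle point

The Hessian at the origin is H = [[-14, 0, 2, 0], [0, -2, 0, 0], [2, 0, 4, 0], [0, 0, 0, 4]].
Congruent diagonalization of H (simultaneous row and column reduction) yields pivots -14, -2, 30/7, 4.
That gives 2 positive, 2 negative pivots.
H is indefinite, so the origin is a saddle point.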